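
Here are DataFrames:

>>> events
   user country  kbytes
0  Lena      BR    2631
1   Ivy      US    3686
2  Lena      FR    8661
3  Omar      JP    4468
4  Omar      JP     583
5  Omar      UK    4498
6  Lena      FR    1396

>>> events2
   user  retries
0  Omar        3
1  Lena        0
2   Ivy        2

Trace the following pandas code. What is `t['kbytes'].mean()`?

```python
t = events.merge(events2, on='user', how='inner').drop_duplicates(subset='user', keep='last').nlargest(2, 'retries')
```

merge on 'user' (how='inner') → 7 rows:
   user country  kbytes  retries
0  Lena      BR    2631        0
1   Ivy      US    3686        2
2  Lena      FR    8661        0
3  Omar      JP    4468        3
4  Omar      JP     583        3
5  Omar      UK    4498        3
6  Lena      FR    1396        0
drop duplicate user (keep=last):
   user country  kbytes  retries
1   Ivy      US    3686        2
5  Omar      UK    4498        3
6  Lena      FR    1396        0
take 2 rows with largest retries:
   user country  kbytes  retries
5  Omar      UK    4498        3
1   Ivy      US    3686        2
Finally, mean of column 'kbytes' = 4092.0.

4092.0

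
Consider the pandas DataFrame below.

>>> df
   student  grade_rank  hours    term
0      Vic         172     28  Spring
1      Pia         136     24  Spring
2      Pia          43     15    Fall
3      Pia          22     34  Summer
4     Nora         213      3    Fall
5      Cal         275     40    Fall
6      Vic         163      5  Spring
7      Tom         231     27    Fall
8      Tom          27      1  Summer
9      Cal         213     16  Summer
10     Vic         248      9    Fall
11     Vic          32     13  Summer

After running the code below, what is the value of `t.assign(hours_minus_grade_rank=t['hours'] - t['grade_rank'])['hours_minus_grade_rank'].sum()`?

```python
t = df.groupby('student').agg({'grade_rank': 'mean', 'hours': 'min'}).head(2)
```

-438.0

group by student: mean(grade_rank), min(hours):
         grade_rank  hours
student                   
Cal          244.00     16
Nora         213.00      3
Pia           67.00     15
Tom          129.00      1
Vic          153.75      5
take first 2 rows:
         grade_rank  hours
student                   
Cal           244.0     16
Nora          213.0      3
add column hours_minus_grade_rank = t['hours'] - t['grade_rank']:
         grade_rank  hours  hours_minus_grade_rank
student                                           
Cal           244.0     16                  -228.0
Nora          213.0      3                  -210.0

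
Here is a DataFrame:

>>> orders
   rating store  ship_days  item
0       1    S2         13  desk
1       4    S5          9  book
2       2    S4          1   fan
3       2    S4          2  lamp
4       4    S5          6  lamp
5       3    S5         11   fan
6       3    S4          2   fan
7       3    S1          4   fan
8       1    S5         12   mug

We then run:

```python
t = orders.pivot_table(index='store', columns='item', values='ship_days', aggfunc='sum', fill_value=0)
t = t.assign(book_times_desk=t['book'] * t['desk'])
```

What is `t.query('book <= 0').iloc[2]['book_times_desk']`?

0

pivot: rows=store, cols=item, sum(ship_days):
item   book  desk  fan  lamp  mug
store                            
S1        0     0    4     0    0
S2        0    13    0     0    0
S4        0     0    3     2    0
S5        9     0   11     6   12
add column book_times_desk = t['book'] * t['desk']:
item   book  desk  fan  lamp  mug  book_times_desk
store                                             
S1        0     0    4     0    0                0
S2        0    13    0     0    0                0
S4        0     0    3     2    0                0
S5        9     0   11     6   12                0
filter rows where book <= 0:
item   book  desk  fan  lamp  mug  book_times_desk
store                                             
S1        0     0    4     0    0                0
S2        0    13    0     0    0                0
S4        0     0    3     2    0                0
Taking the value at position 2, column 'book_times_desk' gives 0.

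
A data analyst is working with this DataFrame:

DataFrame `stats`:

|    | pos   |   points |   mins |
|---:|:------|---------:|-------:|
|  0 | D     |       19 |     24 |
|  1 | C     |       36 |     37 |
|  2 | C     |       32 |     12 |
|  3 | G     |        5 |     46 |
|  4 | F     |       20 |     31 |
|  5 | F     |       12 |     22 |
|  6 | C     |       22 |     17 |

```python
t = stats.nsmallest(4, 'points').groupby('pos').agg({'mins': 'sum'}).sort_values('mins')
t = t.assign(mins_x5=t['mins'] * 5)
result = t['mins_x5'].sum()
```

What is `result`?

take 4 rows with smallest points:
  pos  points  mins
3   G       5    46
5   F      12    22
0   D      19    24
4   F      20    31
group by pos, sum of mins:
     mins
pos      
D      24
F      53
G      46
sort by mins:
     mins
pos      
D      24
G      46
F      53
add column mins_x5 = t['mins'] * 5:
     mins  mins_x5
pos               
D      24      120
G      46      230
F      53      265
Then the sum of column 'mins_x5': 615

615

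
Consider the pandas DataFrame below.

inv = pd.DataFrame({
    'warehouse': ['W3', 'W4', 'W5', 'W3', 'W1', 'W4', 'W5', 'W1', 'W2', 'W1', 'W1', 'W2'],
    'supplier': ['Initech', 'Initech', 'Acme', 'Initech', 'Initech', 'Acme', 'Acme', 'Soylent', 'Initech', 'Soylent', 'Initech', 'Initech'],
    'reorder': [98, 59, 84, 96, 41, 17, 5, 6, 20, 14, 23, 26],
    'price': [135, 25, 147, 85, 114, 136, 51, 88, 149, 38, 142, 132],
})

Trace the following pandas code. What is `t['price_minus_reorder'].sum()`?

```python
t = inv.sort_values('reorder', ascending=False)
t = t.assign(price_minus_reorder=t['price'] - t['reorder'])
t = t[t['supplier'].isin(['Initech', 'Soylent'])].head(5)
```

171

sort by reorder descending:
   warehouse supplier  reorder  price
0         W3  Initech       98    135
3         W3  Initech       96     85
2         W5     Acme       84    147
1         W4  Initech       59     25
4         W1  Initech       41    114
11        W2  Initech       26    132
10        W1  Initech       23    142
8         W2  Initech       20    149
5         W4     Acme       17    136
9         W1  Soylent       14     38
7         W1  Soylent        6     88
6         W5     Acme        5     51
add column price_minus_reorder = t['price'] - t['reorder']:
   warehouse supplier  reorder  price  price_minus_reorder
0         W3  Initech       98    135                   37
3         W3  Initech       96     85                  -11
2         W5     Acme       84    147                   63
1         W4  Initech       59     25                  -34
4         W1  Initech       41    114                   73
11        W2  Initech       26    132                  106
10        W1  Initech       23    142                  119
8         W2  Initech       20    149                  129
5         W4     Acme       17    136                  119
9         W1  Soylent       14     38                   24
7         W1  Soylent        6     88                   82
6         W5     Acme        5     51                   46
filter rows where supplier in ['Initech', 'Soylent']:
   warehouse supplier  reorder  price  price_minus_reorder
0         W3  Initech       98    135                   37
3         W3  Initech       96     85                  -11
1         W4  Initech       59     25                  -34
4         W1  Initech       41    114                   73
11        W2  Initech       26    132                  106
10        W1  Initech       23    142                  119
8         W2  Initech       20    149                  129
9         W1  Soylent       14     38                   24
7         W1  Soylent        6     88                   82
take first 5 rows:
   warehouse supplier  reorder  price  price_minus_reorder
0         W3  Initech       98    135                   37
3         W3  Initech       96     85                  -11
1         W4  Initech       59     25                  -34
4         W1  Initech       41    114                   73
11        W2  Initech       26    132                  106
Reading off the sum of column 'price_minus_reorder', we get 171.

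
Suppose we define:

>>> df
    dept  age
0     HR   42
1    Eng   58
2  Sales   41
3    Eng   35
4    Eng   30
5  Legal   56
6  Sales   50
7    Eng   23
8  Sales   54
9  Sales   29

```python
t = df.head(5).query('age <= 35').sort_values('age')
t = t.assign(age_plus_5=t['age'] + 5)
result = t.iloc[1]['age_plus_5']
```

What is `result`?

take first 5 rows:
    dept  age
0     HR   42
1    Eng   58
2  Sales   41
3    Eng   35
4    Eng   30
filter rows where age <= 35:
  dept  age
3  Eng   35
4  Eng   30
sort by age:
  dept  age
4  Eng   30
3  Eng   35
add column age_plus_5 = t['age'] + 5:
  dept  age  age_plus_5
4  Eng   30          35
3  Eng   35          40

40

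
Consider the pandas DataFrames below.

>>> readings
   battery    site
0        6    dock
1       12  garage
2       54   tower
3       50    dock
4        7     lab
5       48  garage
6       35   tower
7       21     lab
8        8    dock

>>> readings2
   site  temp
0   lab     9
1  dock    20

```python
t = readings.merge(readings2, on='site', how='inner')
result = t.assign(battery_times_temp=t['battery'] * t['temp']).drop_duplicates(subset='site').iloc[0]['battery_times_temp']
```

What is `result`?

merge on 'site' (how='inner') → 5 rows:
   battery  site  temp
0        6  dock    20
1       50  dock    20
2        7   lab     9
3       21   lab     9
4        8  dock    20
add column battery_times_temp = t['battery'] * t['temp']:
   battery  site  temp  battery_times_temp
0        6  dock    20                 120
1       50  dock    20                1000
2        7   lab     9                  63
3       21   lab     9                 189
4        8  dock    20                 160
drop duplicate site (keep=first):
   battery  site  temp  battery_times_temp
0        6  dock    20                 120
2        7   lab     9                  63
Hence 120.

120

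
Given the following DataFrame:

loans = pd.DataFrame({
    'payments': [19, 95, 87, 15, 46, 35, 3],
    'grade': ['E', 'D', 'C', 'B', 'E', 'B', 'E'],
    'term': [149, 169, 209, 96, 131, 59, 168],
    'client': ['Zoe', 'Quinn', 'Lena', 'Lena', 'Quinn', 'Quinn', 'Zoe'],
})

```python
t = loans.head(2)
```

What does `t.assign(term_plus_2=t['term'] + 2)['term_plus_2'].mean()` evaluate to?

take first 2 rows:
   payments grade  term client
0        19     E   149    Zoe
1        95     D   169  Quinn
add column term_plus_2 = t['term'] + 2:
   payments grade  term client  term_plus_2
0        19     E   149    Zoe          151
1        95     D   169  Quinn          171
Then the mean of column 'term_plus_2': 161.0

161.0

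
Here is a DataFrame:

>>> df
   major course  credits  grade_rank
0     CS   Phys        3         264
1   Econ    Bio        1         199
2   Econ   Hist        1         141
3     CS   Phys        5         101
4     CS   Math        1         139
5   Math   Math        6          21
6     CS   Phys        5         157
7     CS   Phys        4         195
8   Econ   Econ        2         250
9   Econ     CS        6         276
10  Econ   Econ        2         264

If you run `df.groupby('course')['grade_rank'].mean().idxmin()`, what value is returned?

group by course, mean of grade_rank:
course
Bio     199.00
CS      276.00
Econ    257.00
Hist    141.00
Math     80.00
Phys    179.25
Name: grade_rank, dtype: float64

Math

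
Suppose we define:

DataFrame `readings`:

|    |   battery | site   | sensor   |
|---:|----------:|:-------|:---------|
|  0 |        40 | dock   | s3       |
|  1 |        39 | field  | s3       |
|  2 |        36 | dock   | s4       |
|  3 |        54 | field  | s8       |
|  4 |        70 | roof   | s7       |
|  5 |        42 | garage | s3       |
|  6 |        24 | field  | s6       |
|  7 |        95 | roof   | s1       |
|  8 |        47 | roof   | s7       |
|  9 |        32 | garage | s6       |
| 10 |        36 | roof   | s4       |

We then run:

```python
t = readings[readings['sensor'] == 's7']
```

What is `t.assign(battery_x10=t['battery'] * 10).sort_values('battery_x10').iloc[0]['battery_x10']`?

filter rows where sensor == 's7':
   battery  site sensor
4       70  roof     s7
8       47  roof     s7
add column battery_x10 = t['battery'] * 10:
   battery  site sensor  battery_x10
4       70  roof     s7          700
8       47  roof     s7          470
sort by battery_x10:
   battery  site sensor  battery_x10
8       47  roof     s7          470
4       70  roof     s7          700
Then the value at position 0, column 'battery_x10': 470

470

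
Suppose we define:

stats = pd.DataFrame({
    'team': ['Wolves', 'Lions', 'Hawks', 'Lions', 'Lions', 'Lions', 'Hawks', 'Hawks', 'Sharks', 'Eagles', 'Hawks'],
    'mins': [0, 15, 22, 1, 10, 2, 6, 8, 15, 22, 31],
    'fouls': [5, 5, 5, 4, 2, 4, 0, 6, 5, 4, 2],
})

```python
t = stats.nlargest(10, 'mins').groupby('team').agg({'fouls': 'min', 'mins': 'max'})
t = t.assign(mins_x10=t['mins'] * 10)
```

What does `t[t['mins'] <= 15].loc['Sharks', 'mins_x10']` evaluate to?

take 10 rows with largest mins:
      team  mins  fouls
10   Hawks    31      2
2    Hawks    22      5
9   Eagles    22      4
1    Lions    15      5
8   Sharks    15      5
4    Lions    10      2
7    Hawks     8      6
6    Hawks     6      0
5    Lions     2      4
3    Lions     1      4
group by team: min(fouls), max(mins):
        fouls  mins
team               
Eagles      4    22
Hawks       0    31
Lions       2    15
Sharks      5    15
add column mins_x10 = t['mins'] * 10:
        fouls  mins  mins_x10
team                         
Eagles      4    22       220
Hawks       0    31       310
Lions       2    15       150
Sharks      5    15       150
filter rows where mins <= 15:
        fouls  mins  mins_x10
team                         
Lions       2    15       150
Sharks      5    15       150
So loc['Sharks', 'mins_x10'] = 150.

150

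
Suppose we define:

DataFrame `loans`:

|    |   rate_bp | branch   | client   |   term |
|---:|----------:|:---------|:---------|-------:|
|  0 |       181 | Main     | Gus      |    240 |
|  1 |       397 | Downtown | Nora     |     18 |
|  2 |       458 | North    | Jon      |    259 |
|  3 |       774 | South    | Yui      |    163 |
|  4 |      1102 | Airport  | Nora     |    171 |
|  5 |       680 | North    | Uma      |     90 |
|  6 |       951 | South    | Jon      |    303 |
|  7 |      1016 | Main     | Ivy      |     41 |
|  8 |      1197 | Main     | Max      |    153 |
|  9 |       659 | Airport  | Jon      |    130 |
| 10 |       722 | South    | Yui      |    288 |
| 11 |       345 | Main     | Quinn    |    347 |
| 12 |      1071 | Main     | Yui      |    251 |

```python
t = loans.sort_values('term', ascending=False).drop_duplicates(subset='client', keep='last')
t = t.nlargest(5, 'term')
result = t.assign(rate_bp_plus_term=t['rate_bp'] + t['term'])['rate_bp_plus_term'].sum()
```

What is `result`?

sort by term descending:
    rate_bp    branch client  term
11      345      Main  Quinn   347
6       951     South    Jon   303
10      722     South    Yui   288
2       458     North    Jon   259
12     1071      Main    Yui   251
0       181      Main    Gus   240
4      1102   Airport   Nora   171
3       774     South    Yui   163
8      1197      Main    Max   153
9       659   Airport    Jon   130
5       680     North    Uma    90
7      1016      Main    Ivy    41
1       397  Downtown   Nora    18
drop duplicate client (keep=last):
    rate_bp    branch client  term
11      345      Main  Quinn   347
0       181      Main    Gus   240
3       774     South    Yui   163
8      1197      Main    Max   153
9       659   Airport    Jon   130
5       680     North    Uma    90
7      1016      Main    Ivy    41
1       397  Downtown   Nora    18
take 5 rows with largest term:
    rate_bp   branch client  term
11      345     Main  Quinn   347
0       181     Main    Gus   240
3       774    South    Yui   163
8      1197     Main    Max   153
9       659  Airport    Jon   130
add column rate_bp_plus_term = t['rate_bp'] + t['term']:
    rate_bp   branch client  term  rate_bp_plus_term
11      345     Main  Quinn   347                692
0       181     Main    Gus   240                421
3       774    South    Yui   163                937
8      1197     Main    Max   153               1350
9       659  Airport    Jon   130                789
Taking the sum of column 'rate_bp_plus_term' gives 4189.

4189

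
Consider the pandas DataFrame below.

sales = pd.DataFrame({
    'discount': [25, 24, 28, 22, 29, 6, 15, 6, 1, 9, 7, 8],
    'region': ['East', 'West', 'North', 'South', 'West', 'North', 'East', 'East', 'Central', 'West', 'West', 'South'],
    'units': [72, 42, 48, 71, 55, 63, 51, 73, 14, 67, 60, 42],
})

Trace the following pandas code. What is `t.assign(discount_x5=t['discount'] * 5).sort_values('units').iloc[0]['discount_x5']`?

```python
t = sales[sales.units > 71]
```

filter rows where units > 71:
   discount region  units
0        25   East     72
7         6   East     73
add column discount_x5 = t['discount'] * 5:
   discount region  units  discount_x5
0        25   East     72          125
7         6   East     73           30
sort by units:
   discount region  units  discount_x5
0        25   East     72          125
7         6   East     73           30
Taking the value at position 0, column 'discount_x5' gives 125.

125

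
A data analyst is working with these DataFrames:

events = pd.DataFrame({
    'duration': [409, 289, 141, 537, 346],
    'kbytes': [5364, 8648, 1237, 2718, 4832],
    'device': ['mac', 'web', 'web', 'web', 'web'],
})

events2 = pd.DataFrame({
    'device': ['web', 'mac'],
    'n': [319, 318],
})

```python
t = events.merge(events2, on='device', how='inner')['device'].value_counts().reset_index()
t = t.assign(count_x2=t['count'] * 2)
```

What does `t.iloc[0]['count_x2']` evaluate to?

8

merge on 'device' (how='inner') → 5 rows:
   duration  kbytes device    n
0       409    5364    mac  318
1       289    8648    web  319
2       141    1237    web  319
3       537    2718    web  319
4       346    4832    web  319
value_counts of device:
device
web    4
mac    1
Name: count, dtype: int64
reset_index():
  device  count
0    web      4
1    mac      1
add column count_x2 = t['count'] * 2:
  device  count  count_x2
0    web      4         8
1    mac      1         2
Reading off the value at position 0, column 'count_x2', we get 8.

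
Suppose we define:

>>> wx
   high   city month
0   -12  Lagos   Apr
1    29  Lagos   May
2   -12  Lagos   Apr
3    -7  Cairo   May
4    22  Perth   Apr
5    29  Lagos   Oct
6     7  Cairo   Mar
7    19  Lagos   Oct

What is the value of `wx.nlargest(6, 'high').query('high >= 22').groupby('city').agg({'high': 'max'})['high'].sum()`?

take 6 rows with largest high:
   high   city month
1    29  Lagos   May
5    29  Lagos   Oct
4    22  Perth   Apr
7    19  Lagos   Oct
6     7  Cairo   Mar
3    -7  Cairo   May
filter rows where high >= 22:
   high   city month
1    29  Lagos   May
5    29  Lagos   Oct
4    22  Perth   Apr
group by city, max of high:
       high
city       
Lagos    29
Perth    22

51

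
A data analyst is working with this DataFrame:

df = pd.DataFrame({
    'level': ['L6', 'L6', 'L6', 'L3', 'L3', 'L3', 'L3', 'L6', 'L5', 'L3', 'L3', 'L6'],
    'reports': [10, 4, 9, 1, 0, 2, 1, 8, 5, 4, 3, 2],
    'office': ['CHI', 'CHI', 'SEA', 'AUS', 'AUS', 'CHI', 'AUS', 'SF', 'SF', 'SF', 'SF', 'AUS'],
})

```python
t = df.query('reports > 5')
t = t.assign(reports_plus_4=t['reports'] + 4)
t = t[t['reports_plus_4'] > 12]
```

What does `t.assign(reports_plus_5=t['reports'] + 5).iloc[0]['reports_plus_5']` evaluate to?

filter rows where reports > 5:
  level  reports office
0    L6       10    CHI
2    L6        9    SEA
7    L6        8     SF
add column reports_plus_4 = t['reports'] + 4:
  level  reports office  reports_plus_4
0    L6       10    CHI              14
2    L6        9    SEA              13
7    L6        8     SF              12
filter rows where reports_plus_4 > 12:
  level  reports office  reports_plus_4
0    L6       10    CHI              14
2    L6        9    SEA              13
add column reports_plus_5 = t['reports'] + 5:
  level  reports office  reports_plus_4  reports_plus_5
0    L6       10    CHI              14              15
2    L6        9    SEA              13              14
The value at position 0, column 'reports_plus_5' is 15.

15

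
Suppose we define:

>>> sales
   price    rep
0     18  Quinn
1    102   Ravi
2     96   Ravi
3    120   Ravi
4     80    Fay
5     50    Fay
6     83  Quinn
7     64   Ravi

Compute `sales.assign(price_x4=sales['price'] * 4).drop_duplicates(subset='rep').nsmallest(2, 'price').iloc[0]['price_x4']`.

add column price_x4 = sales['price'] * 4:
   price    rep  price_x4
0     18  Quinn        72
1    102   Ravi       408
2     96   Ravi       384
3    120   Ravi       480
4     80    Fay       320
5     50    Fay       200
6     83  Quinn       332
7     64   Ravi       256
drop duplicate rep (keep=first):
   price    rep  price_x4
0     18  Quinn        72
1    102   Ravi       408
4     80    Fay       320
take 2 rows with smallest price:
   price    rep  price_x4
0     18  Quinn        72
4     80    Fay       320
Reading off the value at position 0, column 'price_x4', we get 72.

72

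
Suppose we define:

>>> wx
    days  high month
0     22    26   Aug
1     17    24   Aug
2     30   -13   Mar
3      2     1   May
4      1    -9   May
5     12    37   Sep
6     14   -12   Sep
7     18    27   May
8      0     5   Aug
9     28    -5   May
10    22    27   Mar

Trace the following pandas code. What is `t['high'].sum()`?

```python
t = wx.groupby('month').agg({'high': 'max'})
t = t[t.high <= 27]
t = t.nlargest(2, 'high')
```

group by month, max of high:
       high
month      
Aug      26
Mar      27
May      27
Sep      37
filter rows where high <= 27:
       high
month      
Aug      26
Mar      27
May      27
take 2 rows with largest high:
       high
month      
Mar      27
May      27

54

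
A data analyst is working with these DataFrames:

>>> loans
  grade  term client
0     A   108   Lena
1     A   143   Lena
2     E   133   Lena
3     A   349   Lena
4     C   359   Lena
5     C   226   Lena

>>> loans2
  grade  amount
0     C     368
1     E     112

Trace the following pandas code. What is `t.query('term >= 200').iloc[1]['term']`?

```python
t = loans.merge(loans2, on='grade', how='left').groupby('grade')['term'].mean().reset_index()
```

292.5

merge on 'grade' (how='left') → 6 rows:
  grade  term client  amount
0     A   108   Lena     NaN
1     A   143   Lena     NaN
2     E   133   Lena   112.0
3     A   349   Lena     NaN
4     C   359   Lena   368.0
5     C   226   Lena   368.0
group by grade, mean of term:
grade
A    200.0
C    292.5
E    133.0
Name: term, dtype: float64
reset_index():
  grade   term
0     A  200.0
1     C  292.5
2     E  133.0
filter rows where term >= 200:
  grade   term
0     A  200.0
1     C  292.5
So iloc[1]['term'] = 292.5.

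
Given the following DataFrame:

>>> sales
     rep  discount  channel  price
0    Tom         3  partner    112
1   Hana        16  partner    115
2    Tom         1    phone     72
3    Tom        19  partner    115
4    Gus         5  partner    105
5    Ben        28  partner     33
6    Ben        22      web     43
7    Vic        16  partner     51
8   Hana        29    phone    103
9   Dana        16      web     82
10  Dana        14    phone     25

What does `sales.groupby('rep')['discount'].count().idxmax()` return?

Tom

group by rep, count of discount:
rep
Ben     2
Dana    2
Gus     1
Hana    2
Tom     3
Vic     1
Name: discount, dtype: int64
Finally, label with the largest value = Tom.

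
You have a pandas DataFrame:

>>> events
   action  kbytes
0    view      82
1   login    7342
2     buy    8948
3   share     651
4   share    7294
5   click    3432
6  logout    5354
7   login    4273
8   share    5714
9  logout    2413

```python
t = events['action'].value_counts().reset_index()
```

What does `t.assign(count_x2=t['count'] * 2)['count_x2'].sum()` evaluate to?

20

value_counts of action:
action
share     3
login     2
logout    2
view      1
buy       1
click     1
Name: count, dtype: int64
reset_index():
   action  count
0   share      3
1   login      2
2  logout      2
3    view      1
4     buy      1
5   click      1
add column count_x2 = t['count'] * 2:
   action  count  count_x2
0   share      3         6
1   login      2         4
2  logout      2         4
3    view      1         2
4     buy      1         2
5   click      1         2
Taking the sum of column 'count_x2' gives 20.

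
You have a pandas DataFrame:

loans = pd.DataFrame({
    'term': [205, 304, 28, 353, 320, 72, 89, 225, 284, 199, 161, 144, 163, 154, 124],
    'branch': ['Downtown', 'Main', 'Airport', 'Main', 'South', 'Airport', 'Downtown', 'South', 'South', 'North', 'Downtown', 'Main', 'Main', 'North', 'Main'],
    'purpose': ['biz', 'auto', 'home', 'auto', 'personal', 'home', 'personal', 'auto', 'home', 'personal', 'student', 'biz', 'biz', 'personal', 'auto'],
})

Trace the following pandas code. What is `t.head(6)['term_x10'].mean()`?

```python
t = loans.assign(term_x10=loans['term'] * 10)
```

2136.66666667

add column term_x10 = loans['term'] * 10:
    term    branch   purpose  term_x10
0    205  Downtown       biz      2050
1    304      Main      auto      3040
2     28   Airport      home       280
3    353      Main      auto      3530
4    320     South  personal      3200
5     72   Airport      home       720
6     89  Downtown  personal       890
7    225     South      auto      2250
8    284     South      home      2840
9    199     North  personal      1990
10   161  Downtown   student      1610
11   144      Main       biz      1440
12   163      Main       biz      1630
13   154     North  personal      1540
14   124      Main      auto      1240
take first 6 rows:
   term    branch   purpose  term_x10
0   205  Downtown       biz      2050
1   304      Main      auto      3040
2    28   Airport      home       280
3   353      Main      auto      3530
4   320     South  personal      3200
5    72   Airport      home       720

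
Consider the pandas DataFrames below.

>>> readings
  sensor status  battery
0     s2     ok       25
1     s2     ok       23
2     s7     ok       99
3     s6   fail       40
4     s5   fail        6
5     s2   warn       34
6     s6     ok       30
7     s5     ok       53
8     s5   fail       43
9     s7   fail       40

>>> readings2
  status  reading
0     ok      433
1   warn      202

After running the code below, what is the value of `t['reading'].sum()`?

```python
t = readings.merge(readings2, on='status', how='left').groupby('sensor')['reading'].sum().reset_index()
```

2367.0

merge on 'status' (how='left') → 10 rows:
  sensor status  battery  reading
0     s2     ok       25    433.0
1     s2     ok       23    433.0
2     s7     ok       99    433.0
3     s6   fail       40      NaN
4     s5   fail        6      NaN
5     s2   warn       34    202.0
6     s6     ok       30    433.0
7     s5     ok       53    433.0
8     s5   fail       43      NaN
9     s7   fail       40      NaN
group by sensor, sum of reading:
sensor
s2    1068.0
s5     433.0
s6     433.0
s7     433.0
Name: reading, dtype: float64
reset_index():
  sensor  reading
0     s2   1068.0
1     s5    433.0
2     s6    433.0
3     s7    433.0
Hence 2367.0.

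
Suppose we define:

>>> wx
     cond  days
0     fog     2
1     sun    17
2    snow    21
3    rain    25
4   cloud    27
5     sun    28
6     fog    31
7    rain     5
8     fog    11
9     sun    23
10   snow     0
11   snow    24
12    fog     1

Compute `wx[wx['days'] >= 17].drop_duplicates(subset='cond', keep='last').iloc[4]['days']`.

filter rows where days >= 17:
     cond  days
1     sun    17
2    snow    21
3    rain    25
4   cloud    27
5     sun    28
6     fog    31
9     sun    23
11   snow    24
drop duplicate cond (keep=last):
     cond  days
3    rain    25
4   cloud    27
6     fog    31
9     sun    23
11   snow    24
The value at position 4, column 'days' is 24.

24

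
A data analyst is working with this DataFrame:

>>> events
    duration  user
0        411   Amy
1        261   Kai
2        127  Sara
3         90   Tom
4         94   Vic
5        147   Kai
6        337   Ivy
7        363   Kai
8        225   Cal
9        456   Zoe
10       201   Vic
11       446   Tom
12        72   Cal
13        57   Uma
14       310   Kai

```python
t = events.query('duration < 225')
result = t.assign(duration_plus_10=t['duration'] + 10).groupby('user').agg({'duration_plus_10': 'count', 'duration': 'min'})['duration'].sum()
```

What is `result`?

filter rows where duration < 225:
    duration  user
2        127  Sara
3         90   Tom
4         94   Vic
5        147   Kai
10       201   Vic
12        72   Cal
13        57   Uma
add column duration_plus_10 = t['duration'] + 10:
    duration  user  duration_plus_10
2        127  Sara               137
3         90   Tom               100
4         94   Vic               104
5        147   Kai               157
10       201   Vic               211
12        72   Cal                82
13        57   Uma                67
group by user: count(duration_plus_10), min(duration):
      duration_plus_10  duration
user                            
Cal                  1        72
Kai                  1       147
Sara                 1       127
Tom                  1        90
Uma                  1        57
Vic                  2        94
The sum of column 'duration' is 587.

587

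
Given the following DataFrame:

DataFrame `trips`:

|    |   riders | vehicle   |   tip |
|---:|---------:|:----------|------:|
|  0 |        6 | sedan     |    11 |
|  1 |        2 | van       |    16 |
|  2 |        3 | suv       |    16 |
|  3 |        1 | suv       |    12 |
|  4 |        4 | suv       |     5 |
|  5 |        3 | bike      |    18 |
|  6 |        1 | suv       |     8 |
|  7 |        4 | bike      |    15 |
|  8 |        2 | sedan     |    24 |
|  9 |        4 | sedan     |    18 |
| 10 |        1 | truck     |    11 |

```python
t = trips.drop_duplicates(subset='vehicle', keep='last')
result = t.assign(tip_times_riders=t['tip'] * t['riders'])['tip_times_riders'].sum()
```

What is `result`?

drop duplicate vehicle (keep=last):
    riders vehicle  tip
1        2     van   16
6        1     suv    8
7        4    bike   15
9        4   sedan   18
10       1   truck   11
add column tip_times_riders = t['tip'] * t['riders']:
    riders vehicle  tip  tip_times_riders
1        2     van   16                32
6        1     suv    8                 8
7        4    bike   15                60
9        4   sedan   18                72
10       1   truck   11                11

183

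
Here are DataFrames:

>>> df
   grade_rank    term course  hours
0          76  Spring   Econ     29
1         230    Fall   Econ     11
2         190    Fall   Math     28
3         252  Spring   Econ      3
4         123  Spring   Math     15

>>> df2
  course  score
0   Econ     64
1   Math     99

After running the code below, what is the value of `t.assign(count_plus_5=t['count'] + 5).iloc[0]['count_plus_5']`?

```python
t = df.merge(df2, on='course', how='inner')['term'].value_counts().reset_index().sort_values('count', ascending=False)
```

merge on 'course' (how='inner') → 5 rows:
   grade_rank    term course  hours  score
0          76  Spring   Econ     29     64
1         230    Fall   Econ     11     64
2         190    Fall   Math     28     99
3         252  Spring   Econ      3     64
4         123  Spring   Math     15     99
value_counts of term:
term
Spring    3
Fall      2
Name: count, dtype: int64
reset_index():
     term  count
0  Spring      3
1    Fall      2
sort by count descending:
     term  count
0  Spring      3
1    Fall      2
add column count_plus_5 = t['count'] + 5:
     term  count  count_plus_5
0  Spring      3             8
1    Fall      2             7
Finally, value at position 0, column 'count_plus_5' = 8.

8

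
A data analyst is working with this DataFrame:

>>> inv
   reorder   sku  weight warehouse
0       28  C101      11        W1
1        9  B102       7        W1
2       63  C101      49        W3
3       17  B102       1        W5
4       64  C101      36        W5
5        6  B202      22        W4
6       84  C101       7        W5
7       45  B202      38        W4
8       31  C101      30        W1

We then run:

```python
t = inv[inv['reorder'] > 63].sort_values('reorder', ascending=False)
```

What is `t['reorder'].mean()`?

74.0

filter rows where reorder > 63:
   reorder   sku  weight warehouse
4       64  C101      36        W5
6       84  C101       7        W5
sort by reorder descending:
   reorder   sku  weight warehouse
6       84  C101       7        W5
4       64  C101      36        W5
Reading off the mean of column 'reorder', we get 74.0.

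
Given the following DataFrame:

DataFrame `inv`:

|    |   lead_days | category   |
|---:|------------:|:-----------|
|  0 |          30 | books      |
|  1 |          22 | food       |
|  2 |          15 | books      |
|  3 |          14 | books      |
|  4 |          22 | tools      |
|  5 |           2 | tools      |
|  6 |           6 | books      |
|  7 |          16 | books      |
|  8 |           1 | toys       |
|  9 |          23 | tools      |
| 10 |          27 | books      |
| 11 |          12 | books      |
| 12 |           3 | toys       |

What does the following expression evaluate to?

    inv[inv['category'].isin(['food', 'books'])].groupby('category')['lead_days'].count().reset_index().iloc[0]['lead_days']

7

filter rows where category in ['food', 'books']:
    lead_days category
0          30    books
1          22     food
2          15    books
3          14    books
6           6    books
7          16    books
10         27    books
11         12    books
group by category, count of lead_days:
category
books    7
food     1
Name: lead_days, dtype: int64
reset_index():
  category  lead_days
0    books          7
1     food          1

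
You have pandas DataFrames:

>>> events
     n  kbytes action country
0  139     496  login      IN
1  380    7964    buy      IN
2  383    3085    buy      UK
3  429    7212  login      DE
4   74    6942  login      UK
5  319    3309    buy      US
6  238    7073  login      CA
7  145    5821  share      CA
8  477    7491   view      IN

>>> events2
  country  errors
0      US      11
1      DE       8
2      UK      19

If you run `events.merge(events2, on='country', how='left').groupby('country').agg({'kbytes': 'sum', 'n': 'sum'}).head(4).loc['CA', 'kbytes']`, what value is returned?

12894

merge on 'country' (how='left') → 9 rows:
     n  kbytes action country  errors
0  139     496  login      IN     NaN
1  380    7964    buy      IN     NaN
2  383    3085    buy      UK    19.0
3  429    7212  login      DE     8.0
4   74    6942  login      UK    19.0
5  319    3309    buy      US    11.0
6  238    7073  login      CA     NaN
7  145    5821  share      CA     NaN
8  477    7491   view      IN     NaN
group by country: sum(kbytes), sum(n):
         kbytes    n
country             
CA        12894  383
DE         7212  429
IN        15951  996
UK        10027  457
US         3309  319
take first 4 rows:
         kbytes    n
country             
CA        12894  383
DE         7212  429
IN        15951  996
UK        10027  457
So loc['CA', 'kbytes'] = 12894.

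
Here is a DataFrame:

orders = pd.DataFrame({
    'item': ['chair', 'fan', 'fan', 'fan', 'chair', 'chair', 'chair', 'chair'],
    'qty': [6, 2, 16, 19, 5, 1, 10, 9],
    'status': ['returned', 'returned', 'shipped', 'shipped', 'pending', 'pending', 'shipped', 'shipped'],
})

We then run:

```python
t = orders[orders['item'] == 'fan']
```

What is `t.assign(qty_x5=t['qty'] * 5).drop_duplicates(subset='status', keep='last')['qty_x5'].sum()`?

105

filter rows where item == 'fan':
  item  qty    status
1  fan    2  returned
2  fan   16   shipped
3  fan   19   shipped
add column qty_x5 = t['qty'] * 5:
  item  qty    status  qty_x5
1  fan    2  returned      10
2  fan   16   shipped      80
3  fan   19   shipped      95
drop duplicate status (keep=last):
  item  qty    status  qty_x5
1  fan    2  returned      10
3  fan   19   shipped      95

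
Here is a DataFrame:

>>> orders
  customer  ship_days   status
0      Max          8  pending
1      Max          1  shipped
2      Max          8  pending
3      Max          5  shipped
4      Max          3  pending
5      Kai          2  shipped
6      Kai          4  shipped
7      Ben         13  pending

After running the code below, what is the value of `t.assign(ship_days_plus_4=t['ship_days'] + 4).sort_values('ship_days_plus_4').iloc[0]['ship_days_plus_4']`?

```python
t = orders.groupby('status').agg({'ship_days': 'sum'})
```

16

group by status, sum of ship_days:
         ship_days
status            
pending         32
shipped         12
add column ship_days_plus_4 = t['ship_days'] + 4:
         ship_days  ship_days_plus_4
status                              
pending         32                36
shipped         12                16
sort by ship_days_plus_4:
         ship_days  ship_days_plus_4
status                              
shipped         12                16
pending         32                36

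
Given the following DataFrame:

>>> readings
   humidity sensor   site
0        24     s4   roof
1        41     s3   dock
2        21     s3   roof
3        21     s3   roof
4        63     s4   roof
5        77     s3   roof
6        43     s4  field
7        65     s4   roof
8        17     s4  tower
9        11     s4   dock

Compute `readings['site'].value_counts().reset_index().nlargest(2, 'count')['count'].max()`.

value_counts of site:
site
roof     6
dock     2
field    1
tower    1
Name: count, dtype: int64
reset_index():
    site  count
0   roof      6
1   dock      2
2  field      1
3  tower      1
take 2 rows with largest count:
   site  count
0  roof      6
1  dock      2
Finally, max of column 'count' = 6.

6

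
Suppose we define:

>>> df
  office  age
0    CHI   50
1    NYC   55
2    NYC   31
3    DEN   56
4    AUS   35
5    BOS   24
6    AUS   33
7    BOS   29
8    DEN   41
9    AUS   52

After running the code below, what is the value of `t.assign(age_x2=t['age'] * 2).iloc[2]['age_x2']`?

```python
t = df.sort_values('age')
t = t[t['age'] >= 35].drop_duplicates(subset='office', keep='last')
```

110

sort by age:
  office  age
5    BOS   24
7    BOS   29
2    NYC   31
6    AUS   33
4    AUS   35
8    DEN   41
0    CHI   50
9    AUS   52
1    NYC   55
3    DEN   56
filter rows where age >= 35:
  office  age
4    AUS   35
8    DEN   41
0    CHI   50
9    AUS   52
1    NYC   55
3    DEN   56
drop duplicate office (keep=last):
  office  age
0    CHI   50
9    AUS   52
1    NYC   55
3    DEN   56
add column age_x2 = t['age'] * 2:
  office  age  age_x2
0    CHI   50     100
9    AUS   52     104
1    NYC   55     110
3    DEN   56     112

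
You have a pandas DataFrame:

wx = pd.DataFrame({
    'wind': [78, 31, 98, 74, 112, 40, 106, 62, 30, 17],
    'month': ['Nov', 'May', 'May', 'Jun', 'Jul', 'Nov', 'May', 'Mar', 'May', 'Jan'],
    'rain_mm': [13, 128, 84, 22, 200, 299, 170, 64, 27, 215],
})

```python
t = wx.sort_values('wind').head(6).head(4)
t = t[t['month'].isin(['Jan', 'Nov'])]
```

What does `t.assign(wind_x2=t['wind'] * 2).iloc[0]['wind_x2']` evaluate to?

34

sort by wind:
   wind month  rain_mm
9    17   Jan      215
8    30   May       27
1    31   May      128
5    40   Nov      299
7    62   Mar       64
3    74   Jun       22
0    78   Nov       13
2    98   May       84
6   106   May      170
4   112   Jul      200
take first 6 rows:
   wind month  rain_mm
9    17   Jan      215
8    30   May       27
1    31   May      128
5    40   Nov      299
7    62   Mar       64
3    74   Jun       22
take first 4 rows:
   wind month  rain_mm
9    17   Jan      215
8    30   May       27
1    31   May      128
5    40   Nov      299
filter rows where month in ['Jan', 'Nov']:
   wind month  rain_mm
9    17   Jan      215
5    40   Nov      299
add column wind_x2 = t['wind'] * 2:
   wind month  rain_mm  wind_x2
9    17   Jan      215       34
5    40   Nov      299       80
value at position 0, column 'wind_x2' → 34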